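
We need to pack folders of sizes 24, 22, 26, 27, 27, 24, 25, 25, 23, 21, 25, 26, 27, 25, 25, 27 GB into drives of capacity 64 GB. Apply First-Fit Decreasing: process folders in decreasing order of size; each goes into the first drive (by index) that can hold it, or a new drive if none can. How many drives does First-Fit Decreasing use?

8 drives

Sorted descending: 27, 27, 27, 27, 26, 26, 25, 25, 25, 25, 25, 24, 24, 23, 22, 21.
drive 1: place 27 GB, 37 GB left
drive 1: place 27 GB, 10 GB left
drive 2: place 27 GB, 37 GB left
drive 2: place 27 GB, 10 GB left
drive 3: place 26 GB, 38 GB left
drive 3: place 26 GB, 12 GB left
drive 4: place 25 GB, 39 GB left
drive 4: place 25 GB, 14 GB left
drive 5: place 25 GB, 39 GB left
drive 5: place 25 GB, 14 GB left
drive 6: place 25 GB, 39 GB left
drive 6: place 24 GB, 15 GB left
drive 7: place 24 GB, 40 GB left
drive 7: place 23 GB, 17 GB left
drive 8: place 22 GB, 42 GB left
drive 8: place 21 GB, 21 GB left
Final drives: [27,27] [27,27] [26,26] [25,25] [25,25] [25,24] [24,23] [22,21].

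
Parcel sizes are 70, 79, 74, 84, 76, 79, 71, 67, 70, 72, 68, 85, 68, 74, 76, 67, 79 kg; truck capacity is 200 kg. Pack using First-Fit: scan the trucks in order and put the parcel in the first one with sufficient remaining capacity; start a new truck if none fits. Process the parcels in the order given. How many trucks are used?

9 trucks

truck 1: place 70 kg, 130 kg left
truck 1: place 79 kg, 51 kg left
truck 2: place 74 kg, 126 kg left
truck 2: place 84 kg, 42 kg left
truck 3: place 76 kg, 124 kg left
truck 3: place 79 kg, 45 kg left
truck 4: place 71 kg, 129 kg left
truck 4: place 67 kg, 62 kg left
truck 5: place 70 kg, 130 kg left
truck 5: place 72 kg, 58 kg left
truck 6: place 68 kg, 132 kg left
truck 6: place 85 kg, 47 kg left
truck 7: place 68 kg, 132 kg left
truck 7: place 74 kg, 58 kg left
truck 8: place 76 kg, 124 kg left
truck 8: place 67 kg, 57 kg left
truck 9: place 79 kg, 121 kg left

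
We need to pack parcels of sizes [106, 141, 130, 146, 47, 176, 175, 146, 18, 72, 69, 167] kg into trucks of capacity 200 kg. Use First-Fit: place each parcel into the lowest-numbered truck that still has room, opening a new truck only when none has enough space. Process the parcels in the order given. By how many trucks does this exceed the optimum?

First-Fit: [106,47,18] [141] [130,69] [146] [176] [175] [146] [72] [167] → 9 trucks.
8 parcels exceed 100 kg (half the capacity), and no two of those can share a truck, so at least 8 trucks are needed.
An optimal packing achieves that bound: [176,18] [175] [167] [146,47] [146] [141] [130,69] [106,72] → 8 trucks.
Excess: 9 − 8 = 1.

1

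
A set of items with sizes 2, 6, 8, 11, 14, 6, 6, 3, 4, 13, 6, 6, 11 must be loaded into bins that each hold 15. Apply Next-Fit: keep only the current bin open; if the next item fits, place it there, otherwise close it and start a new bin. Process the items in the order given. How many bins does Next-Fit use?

Put 2 in bin 1; 13 remain.
Put 6 in bin 1; 7 remain.
Put 8 in bin 2; 7 remain.
Put 11 in bin 3; 4 remain.
Put 14 in bin 4; 1 remain.
Put 6 in bin 5; 9 remain.
Put 6 in bin 5; 3 remain.
Put 3 in bin 5; 0 remain.
Put 4 in bin 6; 11 remain.
Put 13 in bin 7; 2 remain.
Put 6 in bin 8; 9 remain.
Put 6 in bin 8; 3 remain.
Put 11 in bin 9; 4 remain.

9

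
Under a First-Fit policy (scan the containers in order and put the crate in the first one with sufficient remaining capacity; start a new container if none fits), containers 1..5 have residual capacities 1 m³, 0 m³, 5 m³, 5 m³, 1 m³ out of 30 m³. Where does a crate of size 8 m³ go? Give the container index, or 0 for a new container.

No container has ≥ 8 m³ free, so a new container is opened.

0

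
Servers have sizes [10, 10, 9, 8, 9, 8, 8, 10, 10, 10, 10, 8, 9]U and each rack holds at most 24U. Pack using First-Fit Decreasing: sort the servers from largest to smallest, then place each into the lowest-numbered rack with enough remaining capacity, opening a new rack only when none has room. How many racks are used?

6 racks

Sorted descending: 10, 10, 10, 10, 10, 10, 9, 9, 9, 8, 8, 8, 8.
Put 10U in rack 1; 14U remain.
Put 10U in rack 1; 4U remain.
Put 10U in rack 2; 14U remain.
Put 10U in rack 2; 4U remain.
Put 10U in rack 3; 14U remain.
Put 10U in rack 3; 4U remain.
Put 9U in rack 4; 15U remain.
Put 9U in rack 4; 6U remain.
Put 9U in rack 5; 15U remain.
Put 8U in rack 5; 7U remain.
Put 8U in rack 6; 16U remain.
Put 8U in rack 6; 8U remain.
Put 8U in rack 6; 0U remain.
Final racks: [10,10] [10,10] [10,10] [9,9] [9,8] [8,8,8].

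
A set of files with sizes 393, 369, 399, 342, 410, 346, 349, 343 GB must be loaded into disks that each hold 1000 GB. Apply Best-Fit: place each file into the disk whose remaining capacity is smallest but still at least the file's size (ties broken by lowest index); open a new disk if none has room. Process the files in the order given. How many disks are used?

disk 1: place 393 GB, 607 GB left
disk 1: place 369 GB, 238 GB left
disk 2: place 399 GB, 601 GB left
disk 2: place 342 GB, 259 GB left
disk 3: place 410 GB, 590 GB left
disk 3: place 346 GB, 244 GB left
disk 4: place 349 GB, 651 GB left
disk 4: place 343 GB, 308 GB left
Final disks: [393,369] [399,342] [410,346] [349,343].

4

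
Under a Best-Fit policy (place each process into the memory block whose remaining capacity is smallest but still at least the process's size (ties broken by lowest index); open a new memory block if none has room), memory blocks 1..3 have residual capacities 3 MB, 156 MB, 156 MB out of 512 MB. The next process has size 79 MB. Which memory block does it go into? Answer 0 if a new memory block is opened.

Memory blocks with room: memory block 2 (156 MB), memory block 3 (156 MB).
Tightest fit is memory block 2 with 156 MB free.

2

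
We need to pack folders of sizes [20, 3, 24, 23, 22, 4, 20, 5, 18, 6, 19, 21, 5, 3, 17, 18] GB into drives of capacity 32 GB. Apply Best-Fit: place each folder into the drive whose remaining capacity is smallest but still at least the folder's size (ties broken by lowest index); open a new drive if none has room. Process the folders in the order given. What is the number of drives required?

Put 20 GB in drive 1; 12 GB remain.
Put 3 GB in drive 1; 9 GB remain.
Put 24 GB in drive 2; 8 GB remain.
Put 23 GB in drive 3; 9 GB remain.
Put 22 GB in drive 4; 10 GB remain.
Put 4 GB in drive 2; 4 GB remain.
Put 20 GB in drive 5; 12 GB remain.
Put 5 GB in drive 1; 4 GB remain.
Put 18 GB in drive 6; 14 GB remain.
Put 6 GB in drive 3; 3 GB remain.
Put 19 GB in drive 7; 13 GB remain.
Put 21 GB in drive 8; 11 GB remain.
Put 5 GB in drive 4; 5 GB remain.
Put 3 GB in drive 3; 0 GB remain.
Put 17 GB in drive 9; 15 GB remain.
Put 18 GB in drive 10; 14 GB remain.
Final drives: [20,3,5] [24,4] [23,6,3] [22,5] [20] [18] [19] [21] [17] [18].

10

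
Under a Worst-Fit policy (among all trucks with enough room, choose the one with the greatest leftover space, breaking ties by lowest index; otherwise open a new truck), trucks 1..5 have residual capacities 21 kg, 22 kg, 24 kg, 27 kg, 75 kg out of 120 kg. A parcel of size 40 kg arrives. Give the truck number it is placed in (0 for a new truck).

5

Trucks with room: truck 5 (75 kg).
Most room is truck 5 with 75 kg free.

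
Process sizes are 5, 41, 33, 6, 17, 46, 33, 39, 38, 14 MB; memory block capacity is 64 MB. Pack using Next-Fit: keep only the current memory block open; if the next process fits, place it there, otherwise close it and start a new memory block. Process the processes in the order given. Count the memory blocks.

5 MB → memory block 1 (remaining 59 MB)
41 MB → memory block 1 (remaining 18 MB)
33 MB → memory block 2 (remaining 31 MB)
6 MB → memory block 2 (remaining 25 MB)
17 MB → memory block 2 (remaining 8 MB)
46 MB → memory block 3 (remaining 18 MB)
33 MB → memory block 4 (remaining 31 MB)
39 MB → memory block 5 (remaining 25 MB)
38 MB → memory block 6 (remaining 26 MB)
14 MB → memory block 6 (remaining 12 MB)
Final memory blocks: [5,41] [33,6,17] [46] [33] [39] [38,14].

6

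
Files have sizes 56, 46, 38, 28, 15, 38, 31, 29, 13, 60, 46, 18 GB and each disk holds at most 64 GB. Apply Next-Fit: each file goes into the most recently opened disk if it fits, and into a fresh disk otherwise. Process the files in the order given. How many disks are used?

9

Put 56 GB in disk 1; 8 GB remain.
Put 46 GB in disk 2; 18 GB remain.
Put 38 GB in disk 3; 26 GB remain.
Put 28 GB in disk 4; 36 GB remain.
Put 15 GB in disk 4; 21 GB remain.
Put 38 GB in disk 5; 26 GB remain.
Put 31 GB in disk 6; 33 GB remain.
Put 29 GB in disk 6; 4 GB remain.
Put 13 GB in disk 7; 51 GB remain.
Put 60 GB in disk 8; 4 GB remain.
Put 46 GB in disk 9; 18 GB remain.
Put 18 GB in disk 9; 0 GB remain.
Final disks: [56] [46] [38] [28,15] [38] [31,29] [13] [60] [46,18].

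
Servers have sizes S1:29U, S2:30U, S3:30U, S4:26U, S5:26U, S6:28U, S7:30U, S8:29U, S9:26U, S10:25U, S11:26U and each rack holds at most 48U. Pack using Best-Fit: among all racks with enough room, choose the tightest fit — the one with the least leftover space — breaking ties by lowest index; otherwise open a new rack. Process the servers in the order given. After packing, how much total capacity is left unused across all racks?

rack 1: place S1 (29U), 19U left
rack 2: place S2 (30U), 18U left
rack 3: place S3 (30U), 18U left
rack 4: place S4 (26U), 22U left
rack 5: place S5 (26U), 22U left
rack 6: place S6 (28U), 20U left
rack 7: place S7 (30U), 18U left
rack 8: place S8 (29U), 19U left
rack 9: place S9 (26U), 22U left
rack 10: place S10 (25U), 23U left
rack 11: place S11 (26U), 22U left
11 racks × 48U = 528U; used 305U; unused 223U.

223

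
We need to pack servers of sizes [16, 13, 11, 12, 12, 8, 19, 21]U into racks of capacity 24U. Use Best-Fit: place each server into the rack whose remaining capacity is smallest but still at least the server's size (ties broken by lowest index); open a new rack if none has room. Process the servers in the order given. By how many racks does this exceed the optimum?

0

Best-Fit: [16,8] [13,11] [12,12] [19] [21] → 5 racks.
Total size 112U; any packing needs at least ⌈112/24⌉ = 5 racks.
So 5 is already optimal.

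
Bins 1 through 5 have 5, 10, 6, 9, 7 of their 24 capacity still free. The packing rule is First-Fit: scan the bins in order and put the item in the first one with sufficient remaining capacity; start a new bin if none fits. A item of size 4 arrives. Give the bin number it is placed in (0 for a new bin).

Bins with room: bin 1 (5), bin 2 (10), bin 3 (6), bin 4 (9), bin 5 (7).
The first with room is bin 1.

1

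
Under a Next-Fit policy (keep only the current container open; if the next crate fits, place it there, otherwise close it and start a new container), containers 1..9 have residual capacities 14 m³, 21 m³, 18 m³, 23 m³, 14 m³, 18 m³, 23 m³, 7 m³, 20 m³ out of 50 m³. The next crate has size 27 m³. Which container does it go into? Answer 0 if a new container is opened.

Next-Fit only looks at container 9, which has 20 m³ free.
27 m³ does not fit, so a new container is opened.

0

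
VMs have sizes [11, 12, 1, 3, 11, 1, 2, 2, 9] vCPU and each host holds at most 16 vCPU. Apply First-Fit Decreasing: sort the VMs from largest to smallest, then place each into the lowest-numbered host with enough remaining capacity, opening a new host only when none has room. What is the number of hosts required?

4

Sorted descending: 12, 11, 11, 9, 3, 2, 2, 1, 1.
host 1: place 12 vCPU, 4 vCPU left
host 2: place 11 vCPU, 5 vCPU left
host 3: place 11 vCPU, 5 vCPU left
host 4: place 9 vCPU, 7 vCPU left
host 1: place 3 vCPU, 1 vCPU left
host 2: place 2 vCPU, 3 vCPU left
host 2: place 2 vCPU, 1 vCPU left
host 1: place 1 vCPU, 0 vCPU left
host 2: place 1 vCPU, 0 vCPU left
Final hosts: [12,3,1] [11,2,2,1] [11] [9].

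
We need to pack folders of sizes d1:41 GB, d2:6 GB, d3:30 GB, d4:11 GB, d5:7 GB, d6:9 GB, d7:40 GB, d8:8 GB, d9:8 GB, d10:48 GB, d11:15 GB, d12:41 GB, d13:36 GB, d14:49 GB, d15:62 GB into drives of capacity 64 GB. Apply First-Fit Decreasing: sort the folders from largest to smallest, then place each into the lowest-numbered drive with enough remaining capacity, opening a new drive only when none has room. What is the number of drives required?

8 drives

Sorted descending: 62, 49, 48, 41, 41, 40, 36, 30, 15, 11, 9, 8, 8, 7, 6.
62 GB → drive 1 (remaining 2 GB)
49 GB → drive 2 (remaining 15 GB)
48 GB → drive 3 (remaining 16 GB)
41 GB → drive 4 (remaining 23 GB)
41 GB → drive 5 (remaining 23 GB)
40 GB → drive 6 (remaining 24 GB)
36 GB → drive 7 (remaining 28 GB)
30 GB → drive 8 (remaining 34 GB)
15 GB → drive 2 (remaining 0 GB)
11 GB → drive 3 (remaining 5 GB)
9 GB → drive 4 (remaining 14 GB)
8 GB → drive 4 (remaining 6 GB)
8 GB → drive 5 (remaining 15 GB)
7 GB → drive 5 (remaining 8 GB)
6 GB → drive 4 (remaining 0 GB)
Final drives: [62] [49,15] [48,11] [41,9,8,6] [41,8,7] [40] [36] [30].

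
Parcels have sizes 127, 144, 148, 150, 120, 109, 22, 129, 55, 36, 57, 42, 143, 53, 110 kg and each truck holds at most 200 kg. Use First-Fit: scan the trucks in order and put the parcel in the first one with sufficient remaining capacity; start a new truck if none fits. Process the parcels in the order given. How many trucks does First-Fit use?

9

truck 1: place 127 kg, 73 kg left
truck 2: place 144 kg, 56 kg left
truck 3: place 148 kg, 52 kg left
truck 4: place 150 kg, 50 kg left
truck 5: place 120 kg, 80 kg left
truck 6: place 109 kg, 91 kg left
truck 1: place 22 kg, 51 kg left
truck 7: place 129 kg, 71 kg left
truck 2: place 55 kg, 1 kg left
truck 1: place 36 kg, 15 kg left
truck 5: place 57 kg, 23 kg left
truck 3: place 42 kg, 10 kg left
truck 8: place 143 kg, 57 kg left
truck 6: place 53 kg, 38 kg left
truck 9: place 110 kg, 90 kg left
Final trucks: [127,22,36] [144,55] [148,42] [150] [120,57] [109,53] [129] [143] [110].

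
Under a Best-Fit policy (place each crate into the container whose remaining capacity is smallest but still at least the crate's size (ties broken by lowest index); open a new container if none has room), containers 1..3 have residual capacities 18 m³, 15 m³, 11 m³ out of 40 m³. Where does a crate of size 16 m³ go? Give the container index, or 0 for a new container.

1

Containers with room: container 1 (18 m³).
Tightest fit is container 1 with 18 m³ free.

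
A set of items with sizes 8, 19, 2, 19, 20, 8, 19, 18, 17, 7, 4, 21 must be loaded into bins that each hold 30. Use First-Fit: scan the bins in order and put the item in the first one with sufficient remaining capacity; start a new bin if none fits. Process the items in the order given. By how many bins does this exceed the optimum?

First-Fit: [8,19,2] [19,8] [20,7] [19,4] [18] [17] [21] → 7 bins.
7 items exceed 15 (half the capacity), and no two of those can share a bin, so at least 7 bins are needed.
So 7 is already optimal.

0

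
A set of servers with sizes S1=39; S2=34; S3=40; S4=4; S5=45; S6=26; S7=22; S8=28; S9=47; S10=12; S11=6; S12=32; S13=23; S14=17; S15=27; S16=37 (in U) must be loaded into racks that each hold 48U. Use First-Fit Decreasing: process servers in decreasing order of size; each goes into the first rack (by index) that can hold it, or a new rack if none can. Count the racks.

Sorted descending: 47, 45, 40, 39, 37, 34, 32, 28, 27, 26, 23, 22, 17, 12, 6, 4.
47U → rack 1 (remaining 1U)
45U → rack 2 (remaining 3U)
40U → rack 3 (remaining 8U)
39U → rack 4 (remaining 9U)
37U → rack 5 (remaining 11U)
34U → rack 6 (remaining 14U)
32U → rack 7 (remaining 16U)
28U → rack 8 (remaining 20U)
27U → rack 9 (remaining 21U)
26U → rack 10 (remaining 22U)
23U → rack 11 (remaining 25U)
22U → rack 10 (remaining 0U)
17U → rack 8 (remaining 3U)
12U → rack 6 (remaining 2U)
6U → rack 3 (remaining 2U)
4U → rack 4 (remaining 5U)

11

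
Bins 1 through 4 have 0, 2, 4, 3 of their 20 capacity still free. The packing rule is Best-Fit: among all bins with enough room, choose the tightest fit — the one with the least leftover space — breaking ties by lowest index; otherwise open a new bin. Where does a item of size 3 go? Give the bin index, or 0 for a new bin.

4

Bins with room: bin 3 (4), bin 4 (3).
Tightest fit is bin 4 with 3 free.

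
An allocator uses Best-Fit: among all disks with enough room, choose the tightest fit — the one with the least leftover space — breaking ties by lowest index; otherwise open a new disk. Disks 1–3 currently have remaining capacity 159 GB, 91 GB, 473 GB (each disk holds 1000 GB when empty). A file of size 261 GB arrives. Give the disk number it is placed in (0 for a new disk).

3

Disks with room: disk 3 (473 GB).
Tightest fit is disk 3 with 473 GB free.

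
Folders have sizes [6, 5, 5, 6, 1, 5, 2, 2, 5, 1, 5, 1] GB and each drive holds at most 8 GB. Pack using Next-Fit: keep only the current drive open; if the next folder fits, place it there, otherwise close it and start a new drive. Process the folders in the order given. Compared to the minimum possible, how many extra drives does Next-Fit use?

Next-Fit: [6] [5] [5] [6,1] [5,2] [2,5,1] [5,1] → 7 drives.
7 folders exceed 4 GB (half the capacity), and no two of those can share a drive, so at least 7 drives are needed.
So 7 is already optimal.

0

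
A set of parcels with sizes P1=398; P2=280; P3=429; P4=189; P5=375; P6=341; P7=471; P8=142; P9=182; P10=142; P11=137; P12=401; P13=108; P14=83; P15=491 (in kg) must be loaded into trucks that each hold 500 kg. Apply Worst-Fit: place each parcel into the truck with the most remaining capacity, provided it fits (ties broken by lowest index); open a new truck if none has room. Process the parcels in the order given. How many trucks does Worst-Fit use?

truck 1: place P1 (398 kg), 102 kg left
truck 2: place P2 (280 kg), 220 kg left
truck 3: place P3 (429 kg), 71 kg left
truck 2: place P4 (189 kg), 31 kg left
truck 4: place P5 (375 kg), 125 kg left
truck 5: place P6 (341 kg), 159 kg left
truck 6: place P7 (471 kg), 29 kg left
truck 5: place P8 (142 kg), 17 kg left
truck 7: place P9 (182 kg), 318 kg left
truck 7: place P10 (142 kg), 176 kg left
truck 7: place P11 (137 kg), 39 kg left
truck 8: place P12 (401 kg), 99 kg left
truck 4: place P13 (108 kg), 17 kg left
truck 1: place P14 (83 kg), 19 kg left
truck 9: place P15 (491 kg), 9 kg left
Final trucks: [398,83] [280,189] [429] [375,108] [341,142] [471] [182,142,137] [401] [491].

9 trucks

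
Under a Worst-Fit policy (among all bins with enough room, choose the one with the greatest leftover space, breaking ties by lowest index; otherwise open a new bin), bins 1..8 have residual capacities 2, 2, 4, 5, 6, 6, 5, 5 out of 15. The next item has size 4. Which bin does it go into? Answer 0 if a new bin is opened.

Bins with room: bin 3 (4), bin 4 (5), bin 5 (6), bin 6 (6), bin 7 (5), bin 8 (5).
Most room is bin 5 with 6 free.

5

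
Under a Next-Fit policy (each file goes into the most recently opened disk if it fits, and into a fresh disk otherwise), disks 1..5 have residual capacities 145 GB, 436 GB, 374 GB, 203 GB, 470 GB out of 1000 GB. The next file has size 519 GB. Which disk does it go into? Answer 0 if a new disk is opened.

Next-Fit only looks at disk 5, which has 470 GB free.
519 GB does not fit, so a new disk is opened.

0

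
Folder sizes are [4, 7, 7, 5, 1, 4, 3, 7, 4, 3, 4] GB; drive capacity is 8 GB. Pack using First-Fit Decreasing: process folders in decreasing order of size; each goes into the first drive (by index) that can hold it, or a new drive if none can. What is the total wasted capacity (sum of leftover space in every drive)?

7

Sorted descending: 7, 7, 7, 5, 4, 4, 4, 4, 3, 3, 1.
Put 7 GB in drive 1; 1 GB remain.
Put 7 GB in drive 2; 1 GB remain.
Put 7 GB in drive 3; 1 GB remain.
Put 5 GB in drive 4; 3 GB remain.
Put 4 GB in drive 5; 4 GB remain.
Put 4 GB in drive 5; 0 GB remain.
Put 4 GB in drive 6; 4 GB remain.
Put 4 GB in drive 6; 0 GB remain.
Put 3 GB in drive 4; 0 GB remain.
Put 3 GB in drive 7; 5 GB remain.
Put 1 GB in drive 1; 0 GB remain.
7 drives × 8 GB = 56 GB; used 49 GB; unused 7 GB.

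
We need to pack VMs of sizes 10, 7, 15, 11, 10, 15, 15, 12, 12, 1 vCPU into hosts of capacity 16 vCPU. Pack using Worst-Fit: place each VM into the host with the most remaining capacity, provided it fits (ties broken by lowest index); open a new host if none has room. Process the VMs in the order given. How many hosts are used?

10 vCPU → host 1 (remaining 6 vCPU)
7 vCPU → host 2 (remaining 9 vCPU)
15 vCPU → host 3 (remaining 1 vCPU)
11 vCPU → host 4 (remaining 5 vCPU)
10 vCPU → host 5 (remaining 6 vCPU)
15 vCPU → host 6 (remaining 1 vCPU)
15 vCPU → host 7 (remaining 1 vCPU)
12 vCPU → host 8 (remaining 4 vCPU)
12 vCPU → host 9 (remaining 4 vCPU)
1 vCPU → host 2 (remaining 8 vCPU)
Final hosts: [10] [7,1] [15] [11] [10] [15] [15] [12] [12].

9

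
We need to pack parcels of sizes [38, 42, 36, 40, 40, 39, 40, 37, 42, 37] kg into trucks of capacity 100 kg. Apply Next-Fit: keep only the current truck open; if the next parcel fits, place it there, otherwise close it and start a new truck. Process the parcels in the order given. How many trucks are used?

truck 1: place 38 kg, 62 kg left
truck 1: place 42 kg, 20 kg left
truck 2: place 36 kg, 64 kg left
truck 2: place 40 kg, 24 kg left
truck 3: place 40 kg, 60 kg left
truck 3: place 39 kg, 21 kg left
truck 4: place 40 kg, 60 kg left
truck 4: place 37 kg, 23 kg left
truck 5: place 42 kg, 58 kg left
truck 5: place 37 kg, 21 kg left

5 trucks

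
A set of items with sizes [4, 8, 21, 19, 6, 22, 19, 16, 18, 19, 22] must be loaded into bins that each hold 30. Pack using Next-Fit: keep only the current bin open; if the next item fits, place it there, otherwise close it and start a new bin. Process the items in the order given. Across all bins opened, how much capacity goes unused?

96

bin 1: place 4, 26 left
bin 1: place 8, 18 left
bin 2: place 21, 9 left
bin 3: place 19, 11 left
bin 3: place 6, 5 left
bin 4: place 22, 8 left
bin 5: place 19, 11 left
bin 6: place 16, 14 left
bin 7: place 18, 12 left
bin 8: place 19, 11 left
bin 9: place 22, 8 left
9 bins × 30 = 270; used 174; unused 96.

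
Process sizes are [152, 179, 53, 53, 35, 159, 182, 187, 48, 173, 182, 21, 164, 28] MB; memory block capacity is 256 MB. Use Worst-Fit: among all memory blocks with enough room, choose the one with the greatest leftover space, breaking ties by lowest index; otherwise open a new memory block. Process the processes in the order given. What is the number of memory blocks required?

8

Put 152 MB in memory block 1; 104 MB remain.
Put 179 MB in memory block 2; 77 MB remain.
Put 53 MB in memory block 1; 51 MB remain.
Put 53 MB in memory block 2; 24 MB remain.
Put 35 MB in memory block 1; 16 MB remain.
Put 159 MB in memory block 3; 97 MB remain.
Put 182 MB in memory block 4; 74 MB remain.
Put 187 MB in memory block 5; 69 MB remain.
Put 48 MB in memory block 3; 49 MB remain.
Put 173 MB in memory block 6; 83 MB remain.
Put 182 MB in memory block 7; 74 MB remain.
Put 21 MB in memory block 6; 62 MB remain.
Put 164 MB in memory block 8; 92 MB remain.
Put 28 MB in memory block 8; 64 MB remain.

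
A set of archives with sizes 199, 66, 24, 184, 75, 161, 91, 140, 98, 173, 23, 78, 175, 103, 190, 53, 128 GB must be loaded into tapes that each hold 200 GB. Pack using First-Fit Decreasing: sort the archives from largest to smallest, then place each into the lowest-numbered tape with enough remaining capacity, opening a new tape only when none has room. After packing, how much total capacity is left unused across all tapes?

Sorted descending: 199, 190, 184, 175, 173, 161, 140, 128, 103, 98, 91, 78, 75, 66, 53, 24, 23.
199 GB → tape 1 (remaining 1 GB)
190 GB → tape 2 (remaining 10 GB)
184 GB → tape 3 (remaining 16 GB)
175 GB → tape 4 (remaining 25 GB)
173 GB → tape 5 (remaining 27 GB)
161 GB → tape 6 (remaining 39 GB)
140 GB → tape 7 (remaining 60 GB)
128 GB → tape 8 (remaining 72 GB)
103 GB → tape 9 (remaining 97 GB)
98 GB → tape 10 (remaining 102 GB)
91 GB → tape 9 (remaining 6 GB)
78 GB → tape 10 (remaining 24 GB)
75 GB → tape 11 (remaining 125 GB)
66 GB → tape 8 (remaining 6 GB)
53 GB → tape 7 (remaining 7 GB)
24 GB → tape 4 (remaining 1 GB)
23 GB → tape 5 (remaining 4 GB)
11 tapes × 200 GB = 2200 GB; used 1961 GB; unused 239 GB.

239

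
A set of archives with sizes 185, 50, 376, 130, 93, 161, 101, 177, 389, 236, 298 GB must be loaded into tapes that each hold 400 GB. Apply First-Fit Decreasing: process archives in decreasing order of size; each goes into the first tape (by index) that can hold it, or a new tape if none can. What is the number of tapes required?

6 tapes

Sorted descending: 389, 376, 298, 236, 185, 177, 161, 130, 101, 93, 50.
389 GB → tape 1 (remaining 11 GB)
376 GB → tape 2 (remaining 24 GB)
298 GB → tape 3 (remaining 102 GB)
236 GB → tape 4 (remaining 164 GB)
185 GB → tape 5 (remaining 215 GB)
177 GB → tape 5 (remaining 38 GB)
161 GB → tape 4 (remaining 3 GB)
130 GB → tape 6 (remaining 270 GB)
101 GB → tape 3 (remaining 1 GB)
93 GB → tape 6 (remaining 177 GB)
50 GB → tape 6 (remaining 127 GB)
Final tapes: [389] [376] [298,101] [236,161] [185,177] [130,93,50].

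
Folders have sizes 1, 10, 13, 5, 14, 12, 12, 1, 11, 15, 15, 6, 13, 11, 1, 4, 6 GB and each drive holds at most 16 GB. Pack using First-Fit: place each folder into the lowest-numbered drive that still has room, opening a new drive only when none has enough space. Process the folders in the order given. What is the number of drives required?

drive 1: place 1 GB, 15 GB left
drive 1: place 10 GB, 5 GB left
drive 2: place 13 GB, 3 GB left
drive 1: place 5 GB, 0 GB left
drive 3: place 14 GB, 2 GB left
drive 4: place 12 GB, 4 GB left
drive 5: place 12 GB, 4 GB left
drive 2: place 1 GB, 2 GB left
drive 6: place 11 GB, 5 GB left
drive 7: place 15 GB, 1 GB left
drive 8: place 15 GB, 1 GB left
drive 9: place 6 GB, 10 GB left
drive 10: place 13 GB, 3 GB left
drive 11: place 11 GB, 5 GB left
drive 2: place 1 GB, 1 GB left
drive 4: place 4 GB, 0 GB left
drive 9: place 6 GB, 4 GB left

11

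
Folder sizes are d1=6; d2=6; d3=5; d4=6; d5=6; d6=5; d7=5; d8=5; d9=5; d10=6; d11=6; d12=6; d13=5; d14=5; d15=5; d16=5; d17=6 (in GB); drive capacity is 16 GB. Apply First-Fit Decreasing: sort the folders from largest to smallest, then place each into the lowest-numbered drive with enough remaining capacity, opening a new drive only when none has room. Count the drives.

Sorted descending: 6, 6, 6, 6, 6, 6, 6, 6, 5, 5, 5, 5, 5, 5, 5, 5, 5.
drive 1: place 6 GB, 10 GB left
drive 1: place 6 GB, 4 GB left
drive 2: place 6 GB, 10 GB left
drive 2: place 6 GB, 4 GB left
drive 3: place 6 GB, 10 GB left
drive 3: place 6 GB, 4 GB left
drive 4: place 6 GB, 10 GB left
drive 4: place 6 GB, 4 GB left
drive 5: place 5 GB, 11 GB left
drive 5: place 5 GB, 6 GB left
drive 5: place 5 GB, 1 GB left
drive 6: place 5 GB, 11 GB left
drive 6: place 5 GB, 6 GB left
drive 6: place 5 GB, 1 GB left
drive 7: place 5 GB, 11 GB left
drive 7: place 5 GB, 6 GB left
drive 7: place 5 GB, 1 GB left

7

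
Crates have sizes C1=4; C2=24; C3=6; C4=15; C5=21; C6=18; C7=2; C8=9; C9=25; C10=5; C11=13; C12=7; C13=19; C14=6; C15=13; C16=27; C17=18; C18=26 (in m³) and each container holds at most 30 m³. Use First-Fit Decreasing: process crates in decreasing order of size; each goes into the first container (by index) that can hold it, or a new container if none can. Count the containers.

10

Sorted descending: 27, 26, 25, 24, 21, 19, 18, 18, 15, 13, 13, 9, 7, 6, 6, 5, 4, 2.
container 1: place 27 m³, 3 m³ left
container 2: place 26 m³, 4 m³ left
container 3: place 25 m³, 5 m³ left
container 4: place 24 m³, 6 m³ left
container 5: place 21 m³, 9 m³ left
container 6: place 19 m³, 11 m³ left
container 7: place 18 m³, 12 m³ left
container 8: place 18 m³, 12 m³ left
container 9: place 15 m³, 15 m³ left
container 9: place 13 m³, 2 m³ left
container 10: place 13 m³, 17 m³ left
container 5: place 9 m³, 0 m³ left
container 6: place 7 m³, 4 m³ left
container 4: place 6 m³, 0 m³ left
container 7: place 6 m³, 6 m³ left
container 3: place 5 m³, 0 m³ left
container 2: place 4 m³, 0 m³ left
container 1: place 2 m³, 1 m³ left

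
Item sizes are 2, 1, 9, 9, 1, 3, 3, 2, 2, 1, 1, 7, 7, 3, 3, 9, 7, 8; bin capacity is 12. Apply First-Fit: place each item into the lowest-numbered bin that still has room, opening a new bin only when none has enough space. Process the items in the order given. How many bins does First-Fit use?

8 bins

Put 2 in bin 1; 10 remain.
Put 1 in bin 1; 9 remain.
Put 9 in bin 1; 0 remain.
Put 9 in bin 2; 3 remain.
Put 1 in bin 2; 2 remain.
Put 3 in bin 3; 9 remain.
Put 3 in bin 3; 6 remain.
Put 2 in bin 2; 0 remain.
Put 2 in bin 3; 4 remain.
Put 1 in bin 3; 3 remain.
Put 1 in bin 3; 2 remain.
Put 7 in bin 4; 5 remain.
Put 7 in bin 5; 5 remain.
Put 3 in bin 4; 2 remain.
Put 3 in bin 5; 2 remain.
Put 9 in bin 6; 3 remain.
Put 7 in bin 7; 5 remain.
Put 8 in bin 8; 4 remain.
Final bins: [2,1,9] [9,1,2] [3,3,2,1,1] [7,3] [7,3] [9] [7] [8].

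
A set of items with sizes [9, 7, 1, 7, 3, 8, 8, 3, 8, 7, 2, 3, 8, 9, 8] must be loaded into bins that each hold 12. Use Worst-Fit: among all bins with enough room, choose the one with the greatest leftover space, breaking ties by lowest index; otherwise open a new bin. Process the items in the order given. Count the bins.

9 → bin 1 (remaining 3)
7 → bin 2 (remaining 5)
1 → bin 2 (remaining 4)
7 → bin 3 (remaining 5)
3 → bin 3 (remaining 2)
8 → bin 4 (remaining 4)
8 → bin 5 (remaining 4)
3 → bin 2 (remaining 1)
8 → bin 6 (remaining 4)
7 → bin 7 (remaining 5)
2 → bin 7 (remaining 3)
3 → bin 4 (remaining 1)
8 → bin 8 (remaining 4)
9 → bin 9 (remaining 3)
8 → bin 10 (remaining 4)

10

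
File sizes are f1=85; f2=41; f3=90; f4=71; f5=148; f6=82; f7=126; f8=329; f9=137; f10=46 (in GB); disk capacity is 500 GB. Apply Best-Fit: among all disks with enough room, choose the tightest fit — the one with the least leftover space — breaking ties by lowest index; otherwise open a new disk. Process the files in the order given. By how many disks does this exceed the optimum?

0

Best-Fit: [85,41,90,71,148,46] [82,126] [329,137] → 3 disks.
Total size 1155 GB; any packing needs at least ⌈1155/500⌉ = 3 disks.
So 3 is already optimal.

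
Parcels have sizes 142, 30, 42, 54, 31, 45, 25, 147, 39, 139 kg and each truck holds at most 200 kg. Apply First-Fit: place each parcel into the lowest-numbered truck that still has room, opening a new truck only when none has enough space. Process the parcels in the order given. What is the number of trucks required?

4

Put 142 kg in truck 1; 58 kg remain.
Put 30 kg in truck 1; 28 kg remain.
Put 42 kg in truck 2; 158 kg remain.
Put 54 kg in truck 2; 104 kg remain.
Put 31 kg in truck 2; 73 kg remain.
Put 45 kg in truck 2; 28 kg remain.
Put 25 kg in truck 1; 3 kg remain.
Put 147 kg in truck 3; 53 kg remain.
Put 39 kg in truck 3; 14 kg remain.
Put 139 kg in truck 4; 61 kg remain.
Final trucks: [142,30,25] [42,54,31,45] [147,39] [139].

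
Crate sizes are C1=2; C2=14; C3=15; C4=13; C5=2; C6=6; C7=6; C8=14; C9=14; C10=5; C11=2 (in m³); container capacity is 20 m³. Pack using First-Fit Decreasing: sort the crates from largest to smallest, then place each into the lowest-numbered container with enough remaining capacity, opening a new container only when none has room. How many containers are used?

5 containers

Sorted descending: 15, 14, 14, 14, 13, 6, 6, 5, 2, 2, 2.
Put 15 m³ in container 1; 5 m³ remain.
Put 14 m³ in container 2; 6 m³ remain.
Put 14 m³ in container 3; 6 m³ remain.
Put 14 m³ in container 4; 6 m³ remain.
Put 13 m³ in container 5; 7 m³ remain.
Put 6 m³ in container 2; 0 m³ remain.
Put 6 m³ in container 3; 0 m³ remain.
Put 5 m³ in container 1; 0 m³ remain.
Put 2 m³ in container 4; 4 m³ remain.
Put 2 m³ in container 4; 2 m³ remain.
Put 2 m³ in container 4; 0 m³ remain.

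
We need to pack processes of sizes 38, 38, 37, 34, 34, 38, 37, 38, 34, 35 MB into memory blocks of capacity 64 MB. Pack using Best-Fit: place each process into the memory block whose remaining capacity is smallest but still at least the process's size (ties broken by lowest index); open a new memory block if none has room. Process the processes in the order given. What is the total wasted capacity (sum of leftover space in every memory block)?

38 MB → memory block 1 (remaining 26 MB)
38 MB → memory block 2 (remaining 26 MB)
37 MB → memory block 3 (remaining 27 MB)
34 MB → memory block 4 (remaining 30 MB)
34 MB → memory block 5 (remaining 30 MB)
38 MB → memory block 6 (remaining 26 MB)
37 MB → memory block 7 (remaining 27 MB)
38 MB → memory block 8 (remaining 26 MB)
34 MB → memory block 9 (remaining 30 MB)
35 MB → memory block 10 (remaining 29 MB)
10 memory blocks × 64 MB = 640 MB; used 363 MB; unused 277 MB.

277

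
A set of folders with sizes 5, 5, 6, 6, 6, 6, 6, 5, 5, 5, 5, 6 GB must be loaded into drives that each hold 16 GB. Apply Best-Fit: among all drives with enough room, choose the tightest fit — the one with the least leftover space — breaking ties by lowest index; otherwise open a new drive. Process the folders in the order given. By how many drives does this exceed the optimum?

0

Best-Fit: [5,5,6] [6,6] [6,6] [5,5,5] [5,6] → 5 drives.
Total size 66 GB; any packing needs at least ⌈66/16⌉ = 5 drives.
So 5 is already optimal.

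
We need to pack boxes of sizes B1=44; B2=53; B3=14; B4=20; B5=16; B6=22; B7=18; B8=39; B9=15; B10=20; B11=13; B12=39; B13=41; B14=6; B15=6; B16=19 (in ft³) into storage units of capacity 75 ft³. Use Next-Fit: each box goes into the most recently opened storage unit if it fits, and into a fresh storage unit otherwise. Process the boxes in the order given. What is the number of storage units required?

6

B1 (44 ft³) → storage unit 1 (remaining 31 ft³)
B2 (53 ft³) → storage unit 2 (remaining 22 ft³)
B3 (14 ft³) → storage unit 2 (remaining 8 ft³)
B4 (20 ft³) → storage unit 3 (remaining 55 ft³)
B5 (16 ft³) → storage unit 3 (remaining 39 ft³)
B6 (22 ft³) → storage unit 3 (remaining 17 ft³)
B7 (18 ft³) → storage unit 4 (remaining 57 ft³)
B8 (39 ft³) → storage unit 4 (remaining 18 ft³)
B9 (15 ft³) → storage unit 4 (remaining 3 ft³)
B10 (20 ft³) → storage unit 5 (remaining 55 ft³)
B11 (13 ft³) → storage unit 5 (remaining 42 ft³)
B12 (39 ft³) → storage unit 5 (remaining 3 ft³)
B13 (41 ft³) → storage unit 6 (remaining 34 ft³)
B14 (6 ft³) → storage unit 6 (remaining 28 ft³)
B15 (6 ft³) → storage unit 6 (remaining 22 ft³)
B16 (19 ft³) → storage unit 6 (remaining 3 ft³)
Final storage units: [44] [53,14] [20,16,22] [18,39,15] [20,13,39] [41,6,6,19].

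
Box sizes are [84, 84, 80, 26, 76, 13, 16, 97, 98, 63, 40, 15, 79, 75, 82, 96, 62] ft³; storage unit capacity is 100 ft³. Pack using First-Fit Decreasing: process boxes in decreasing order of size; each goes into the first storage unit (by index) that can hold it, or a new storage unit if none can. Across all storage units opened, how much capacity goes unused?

214

Sorted descending: 98, 97, 96, 84, 84, 82, 80, 79, 76, 75, 63, 62, 40, 26, 16, 15, 13.
Put 98 ft³ in storage unit 1; 2 ft³ remain.
Put 97 ft³ in storage unit 2; 3 ft³ remain.
Put 96 ft³ in storage unit 3; 4 ft³ remain.
Put 84 ft³ in storage unit 4; 16 ft³ remain.
Put 84 ft³ in storage unit 5; 16 ft³ remain.
Put 82 ft³ in storage unit 6; 18 ft³ remain.
Put 80 ft³ in storage unit 7; 20 ft³ remain.
Put 79 ft³ in storage unit 8; 21 ft³ remain.
Put 76 ft³ in storage unit 9; 24 ft³ remain.
Put 75 ft³ in storage unit 10; 25 ft³ remain.
Put 63 ft³ in storage unit 11; 37 ft³ remain.
Put 62 ft³ in storage unit 12; 38 ft³ remain.
Put 40 ft³ in storage unit 13; 60 ft³ remain.
Put 26 ft³ in storage unit 11; 11 ft³ remain.
Put 16 ft³ in storage unit 4; 0 ft³ remain.
Put 15 ft³ in storage unit 5; 1 ft³ remain.
Put 13 ft³ in storage unit 6; 5 ft³ remain.
13 storage units × 100 ft³ = 1300 ft³; used 1086 ft³; unused 214 ft³.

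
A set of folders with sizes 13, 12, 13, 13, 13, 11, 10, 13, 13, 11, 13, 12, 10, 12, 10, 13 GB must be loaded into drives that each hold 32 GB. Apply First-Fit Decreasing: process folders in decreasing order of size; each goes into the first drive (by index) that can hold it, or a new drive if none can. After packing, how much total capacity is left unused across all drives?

Sorted descending: 13, 13, 13, 13, 13, 13, 13, 13, 12, 12, 12, 11, 11, 10, 10, 10.
drive 1: place 13 GB, 19 GB left
drive 1: place 13 GB, 6 GB left
drive 2: place 13 GB, 19 GB left
drive 2: place 13 GB, 6 GB left
drive 3: place 13 GB, 19 GB left
drive 3: place 13 GB, 6 GB left
drive 4: place 13 GB, 19 GB left
drive 4: place 13 GB, 6 GB left
drive 5: place 12 GB, 20 GB left
drive 5: place 12 GB, 8 GB left
drive 6: place 12 GB, 20 GB left
drive 6: place 11 GB, 9 GB left
drive 7: place 11 GB, 21 GB left
drive 7: place 10 GB, 11 GB left
drive 7: place 10 GB, 1 GB left
drive 8: place 10 GB, 22 GB left
8 drives × 32 GB = 256 GB; used 192 GB; unused 64 GB.

64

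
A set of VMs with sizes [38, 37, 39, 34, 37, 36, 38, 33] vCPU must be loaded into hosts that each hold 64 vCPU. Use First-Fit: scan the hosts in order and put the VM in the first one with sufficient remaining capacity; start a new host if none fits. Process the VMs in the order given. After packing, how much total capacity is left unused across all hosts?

host 1: place 38 vCPU, 26 vCPU left
host 2: place 37 vCPU, 27 vCPU left
host 3: place 39 vCPU, 25 vCPU left
host 4: place 34 vCPU, 30 vCPU left
host 5: place 37 vCPU, 27 vCPU left
host 6: place 36 vCPU, 28 vCPU left
host 7: place 38 vCPU, 26 vCPU left
host 8: place 33 vCPU, 31 vCPU left
8 hosts × 64 vCPU = 512 vCPU; used 292 vCPU; unused 220 vCPU.

220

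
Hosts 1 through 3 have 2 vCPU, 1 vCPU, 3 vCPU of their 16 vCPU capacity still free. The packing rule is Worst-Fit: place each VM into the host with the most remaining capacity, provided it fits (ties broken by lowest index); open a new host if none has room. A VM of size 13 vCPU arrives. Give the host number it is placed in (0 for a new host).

0

No host has ≥ 13 vCPU free, so a new host is opened.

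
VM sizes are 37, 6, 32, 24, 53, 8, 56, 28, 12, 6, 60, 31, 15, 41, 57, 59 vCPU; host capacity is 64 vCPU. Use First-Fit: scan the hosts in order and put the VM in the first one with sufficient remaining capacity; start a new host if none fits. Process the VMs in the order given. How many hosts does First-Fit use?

Put 37 vCPU in host 1; 27 vCPU remain.
Put 6 vCPU in host 1; 21 vCPU remain.
Put 32 vCPU in host 2; 32 vCPU remain.
Put 24 vCPU in host 2; 8 vCPU remain.
Put 53 vCPU in host 3; 11 vCPU remain.
Put 8 vCPU in host 1; 13 vCPU remain.
Put 56 vCPU in host 4; 8 vCPU remain.
Put 28 vCPU in host 5; 36 vCPU remain.
Put 12 vCPU in host 1; 1 vCPU remain.
Put 6 vCPU in host 2; 2 vCPU remain.
Put 60 vCPU in host 6; 4 vCPU remain.
Put 31 vCPU in host 5; 5 vCPU remain.
Put 15 vCPU in host 7; 49 vCPU remain.
Put 41 vCPU in host 7; 8 vCPU remain.
Put 57 vCPU in host 8; 7 vCPU remain.
Put 59 vCPU in host 9; 5 vCPU remain.
Final hosts: [37,6,8,12] [32,24,6] [53] [56] [28,31] [60] [15,41] [57] [59].

9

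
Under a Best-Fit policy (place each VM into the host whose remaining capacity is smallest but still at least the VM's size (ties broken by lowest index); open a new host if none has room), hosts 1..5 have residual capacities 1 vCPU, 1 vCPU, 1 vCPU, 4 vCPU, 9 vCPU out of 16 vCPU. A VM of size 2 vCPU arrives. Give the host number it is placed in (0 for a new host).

4

Hosts with room: host 4 (4 vCPU), host 5 (9 vCPU).
Tightest fit is host 4 with 4 vCPU free.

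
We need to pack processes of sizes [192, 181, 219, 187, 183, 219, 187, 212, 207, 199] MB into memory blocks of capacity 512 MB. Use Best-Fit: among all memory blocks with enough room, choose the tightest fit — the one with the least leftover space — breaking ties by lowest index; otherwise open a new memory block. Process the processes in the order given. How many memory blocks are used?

memory block 1: place 192 MB, 320 MB left
memory block 1: place 181 MB, 139 MB left
memory block 2: place 219 MB, 293 MB left
memory block 2: place 187 MB, 106 MB left
memory block 3: place 183 MB, 329 MB left
memory block 3: place 219 MB, 110 MB left
memory block 4: place 187 MB, 325 MB left
memory block 4: place 212 MB, 113 MB left
memory block 5: place 207 MB, 305 MB left
memory block 5: place 199 MB, 106 MB left

5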